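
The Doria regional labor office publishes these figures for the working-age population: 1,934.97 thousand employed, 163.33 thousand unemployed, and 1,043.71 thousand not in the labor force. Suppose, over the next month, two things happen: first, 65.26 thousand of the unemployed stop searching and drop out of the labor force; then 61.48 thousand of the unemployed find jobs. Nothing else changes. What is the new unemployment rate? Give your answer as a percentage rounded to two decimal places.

Initially, labor force = 1,934.97 + 163.33 = 2,098.30 thousand, so u = 163.33/2,098.30 = 7.78%.
After the first change, unemployed and labor force both fall by 65.26 → E = 1,934.97, U = 98.07, labor force = 2,033.04 thousand.
After the second change, unemployed falls and employed rises by 61.48; labor force unchanged → E = 1,996.45, U = 36.59, labor force = 2,033.04 thousand.
New unemployment rate = 36.59 / 2,033.04 = 1.80%.

New unemployment rate ≈ 1.80%.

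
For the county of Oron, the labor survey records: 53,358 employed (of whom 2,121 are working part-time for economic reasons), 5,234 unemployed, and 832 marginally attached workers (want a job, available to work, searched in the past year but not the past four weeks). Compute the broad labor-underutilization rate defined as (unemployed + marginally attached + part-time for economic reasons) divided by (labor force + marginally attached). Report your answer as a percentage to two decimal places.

Labor force = 53,358 + 5,234 = 58,592.
Numerator = 5,234 + 832 + 2,121 = 8,187.
Denominator = 58,592 + 832 = 59,424.
Broad rate = 8,187 / 59,424 = 13.78%.

Broad underutilization rate ≈ 13.78%.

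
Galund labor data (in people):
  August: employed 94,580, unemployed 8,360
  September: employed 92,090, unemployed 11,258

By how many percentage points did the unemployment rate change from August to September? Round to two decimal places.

August: labor force = 94,580 + 8,360 = 102,940; u = 8,360/102,940 = 8.12%.
September: labor force = 92,090 + 11,258 = 103,348; u = 11,258/103,348 = 10.89%.
Change = 10.89% − 8.12% = +2.77 pp.

The unemployment rate changed by +2.77 percentage points.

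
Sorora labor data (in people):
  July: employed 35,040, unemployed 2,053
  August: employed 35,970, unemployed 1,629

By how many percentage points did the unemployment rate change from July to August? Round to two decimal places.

The unemployment rate changed by −1.20 percentage points.

July: labor force = 35,040 + 2,053 = 37,093; u = 2,053/37,093 = 5.53%.
August: labor force = 35,970 + 1,629 = 37,599; u = 1,629/37,599 = 4.33%.
Change = 4.33% − 5.53% = −1.20 pp.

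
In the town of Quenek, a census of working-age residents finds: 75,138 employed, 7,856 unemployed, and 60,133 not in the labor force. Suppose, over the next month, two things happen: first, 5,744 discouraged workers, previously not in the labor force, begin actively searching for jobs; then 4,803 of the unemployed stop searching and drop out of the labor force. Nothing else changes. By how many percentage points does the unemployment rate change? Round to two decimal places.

Initially, labor force = 75,138 + 7,856 = 82,994, so u = 7,856/82,994 = 9.47%.
After the first change, unemployed and labor force both rise by 5,744 → E = 75,138, U = 13,600, labor force = 88,738.
After the second change, unemployed and labor force both fall by 4,803 → E = 75,138, U = 8,797, labor force = 83,935.
New unemployment rate = 8,797 / 83,935 = 10.48%.
Change = 10.48% − 9.47% = +1.01 percentage points.

The unemployment rate changes by +1.01 percentage points.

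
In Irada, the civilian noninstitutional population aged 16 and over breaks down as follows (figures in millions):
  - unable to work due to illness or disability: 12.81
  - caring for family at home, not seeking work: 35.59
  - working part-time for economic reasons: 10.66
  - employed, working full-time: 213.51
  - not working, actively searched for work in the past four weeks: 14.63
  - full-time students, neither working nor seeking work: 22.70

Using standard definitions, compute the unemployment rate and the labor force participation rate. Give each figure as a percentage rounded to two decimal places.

Employed = 10.66 + 213.51 = 224.17 million (anyone who worked, including part-time for economic reasons, counts as employed).
Unemployed = 14.63 million.
Labor force = 224.17 + 14.63 = 238.80 million.
Not in labor force = 12.81 + 35.59 + 22.70 = 71.10 million (those not working and not actively searching are outside the labor force).
Civilian working-age population = 238.80 + 71.10 = 309.90 million.
Unemployment rate = 14.63 / 238.80 = 6.13%.
Labor force participation rate = 238.80 / 309.90 = 77.06%.

Unemployment rate ≈ 6.13%; labor force participation rate ≈ 77.06%.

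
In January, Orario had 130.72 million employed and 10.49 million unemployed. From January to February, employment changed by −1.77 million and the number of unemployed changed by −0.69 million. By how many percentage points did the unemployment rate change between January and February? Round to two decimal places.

January: labor force = 130.72 + 10.49 = 141.21; u = 10.49/141.21 = 7.43%.
February: labor force = 128.95 + 9.80 = 138.75; u = 9.80/138.75 = 7.06%.
Change = 7.06% − 7.43% = −0.37 pp.

The unemployment rate changed by −0.37 percentage points.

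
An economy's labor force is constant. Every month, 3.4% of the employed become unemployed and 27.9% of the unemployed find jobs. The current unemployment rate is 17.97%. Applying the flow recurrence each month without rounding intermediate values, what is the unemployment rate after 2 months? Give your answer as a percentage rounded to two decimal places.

With a fixed labor force, u_{t+1} = u_t + s·(1−u_t) − f·u_t = u_t·(1−s−f) + s.
Here 1−s−f = 0.687 and s = 0.034.
u_1 = 0.179700 × 0.687 + 0.034 = 0.157454.
u_2 = 0.157454 × 0.687 + 0.034 = 0.142171.

Unemployment rate after two months ≈ 14.22%.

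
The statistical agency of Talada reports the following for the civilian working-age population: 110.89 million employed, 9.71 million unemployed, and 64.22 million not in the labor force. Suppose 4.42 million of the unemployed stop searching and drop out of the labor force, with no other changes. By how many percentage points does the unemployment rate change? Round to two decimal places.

The unemployment rate changes by −3.50 percentage points.

Initially, labor force = 110.89 + 9.71 = 120.60 million, so u = 9.71/120.60 = 8.05%.
After the change, unemployed and labor force both fall by 4.42 → E = 110.89, U = 5.29, labor force = 116.18 million.
New unemployment rate = 5.29 / 116.18 = 4.55%.
Change = 4.55% − 8.05% = −3.50 percentage points.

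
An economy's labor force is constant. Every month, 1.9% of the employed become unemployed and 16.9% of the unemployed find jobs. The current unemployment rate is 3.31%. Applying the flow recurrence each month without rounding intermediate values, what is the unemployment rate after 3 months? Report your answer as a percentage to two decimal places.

With a fixed labor force, u_{t+1} = u_t + s·(1−u_t) − f·u_t = u_t·(1−s−f) + s.
Here 1−s−f = 0.812 and s = 0.019.
u_1 = 0.033100 × 0.812 + 0.019 = 0.045877.
u_2 = 0.045877 × 0.812 + 0.019 = 0.056252.
u_3 = 0.056252 × 0.812 + 0.019 = 0.064677.

Unemployment rate after three months ≈ 6.47%.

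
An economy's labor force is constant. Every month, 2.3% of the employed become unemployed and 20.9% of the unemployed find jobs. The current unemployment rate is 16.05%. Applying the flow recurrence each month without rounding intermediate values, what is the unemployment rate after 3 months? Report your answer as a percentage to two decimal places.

With a fixed labor force, u_{t+1} = u_t + s·(1−u_t) − f·u_t = u_t·(1−s−f) + s.
Here 1−s−f = 0.768 and s = 0.023.
u_1 = 0.160500 × 0.768 + 0.023 = 0.146264.
u_2 = 0.146264 × 0.768 + 0.023 = 0.135331.
u_3 = 0.135331 × 0.768 + 0.023 = 0.126934.

Unemployment rate after three months ≈ 12.69%.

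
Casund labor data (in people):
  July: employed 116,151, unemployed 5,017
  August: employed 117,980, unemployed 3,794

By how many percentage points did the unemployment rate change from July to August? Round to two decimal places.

July: labor force = 116,151 + 5,017 = 121,168; u = 5,017/121,168 = 4.14%.
August: labor force = 117,980 + 3,794 = 121,774; u = 3,794/121,774 = 3.12%.
Change = 3.12% − 4.14% = −1.02 pp.

The unemployment rate changed by −1.02 percentage points.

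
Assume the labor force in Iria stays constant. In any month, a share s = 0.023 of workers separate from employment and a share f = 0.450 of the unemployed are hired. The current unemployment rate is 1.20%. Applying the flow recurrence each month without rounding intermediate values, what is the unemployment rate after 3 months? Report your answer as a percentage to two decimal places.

With a fixed labor force, u_{t+1} = u_t + s·(1−u_t) − f·u_t = u_t·(1−s−f) + s.
Here 1−s−f = 0.527 and s = 0.023.
u_1 = 0.012000 × 0.527 + 0.023 = 0.029324.
u_2 = 0.029324 × 0.527 + 0.023 = 0.038454.
u_3 = 0.038454 × 0.527 + 0.023 = 0.043265.

Unemployment rate after three months ≈ 4.33%.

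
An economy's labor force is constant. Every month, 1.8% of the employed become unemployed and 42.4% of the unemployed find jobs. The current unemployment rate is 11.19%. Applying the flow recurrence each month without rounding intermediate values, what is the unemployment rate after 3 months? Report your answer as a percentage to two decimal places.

With a fixed labor force, u_{t+1} = u_t + s·(1−u_t) − f·u_t = u_t·(1−s−f) + s.
Here 1−s−f = 0.558 and s = 0.018.
u_1 = 0.111900 × 0.558 + 0.018 = 0.080440.
u_2 = 0.080440 × 0.558 + 0.018 = 0.062886.
u_3 = 0.062886 × 0.558 + 0.018 = 0.053090.

Unemployment rate after three months ≈ 5.31%.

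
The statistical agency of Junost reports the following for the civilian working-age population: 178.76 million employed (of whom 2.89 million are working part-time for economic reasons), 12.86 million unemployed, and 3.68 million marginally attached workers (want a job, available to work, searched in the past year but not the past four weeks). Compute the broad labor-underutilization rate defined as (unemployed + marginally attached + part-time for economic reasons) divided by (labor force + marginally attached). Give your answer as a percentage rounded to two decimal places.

Labor force = 178.76 + 12.86 = 191.62 million.
Numerator = 12.86 + 3.68 + 2.89 = 19.43 million.
Denominator = 191.62 + 3.68 = 195.30 million.
Broad rate = 19.43 / 195.30 = 9.95%.

Broad underutilization rate ≈ 9.95%.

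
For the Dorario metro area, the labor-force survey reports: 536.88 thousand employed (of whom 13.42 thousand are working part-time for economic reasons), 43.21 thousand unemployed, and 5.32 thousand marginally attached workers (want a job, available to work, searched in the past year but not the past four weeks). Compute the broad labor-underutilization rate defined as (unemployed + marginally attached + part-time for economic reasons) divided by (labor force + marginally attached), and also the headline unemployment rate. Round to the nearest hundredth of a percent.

Labor force = 536.88 + 43.21 = 580.09 thousand.
Numerator = 43.21 + 5.32 + 13.42 = 61.95 thousand.
Denominator = 580.09 + 5.32 = 585.41 thousand.
Broad rate = 61.95 / 585.41 = 10.58%.
Headline unemployment rate = 43.21 / 580.09 = 7.45%.

Broad underutilization rate ≈ 10.58%; headline unemployment rate ≈ 7.45%.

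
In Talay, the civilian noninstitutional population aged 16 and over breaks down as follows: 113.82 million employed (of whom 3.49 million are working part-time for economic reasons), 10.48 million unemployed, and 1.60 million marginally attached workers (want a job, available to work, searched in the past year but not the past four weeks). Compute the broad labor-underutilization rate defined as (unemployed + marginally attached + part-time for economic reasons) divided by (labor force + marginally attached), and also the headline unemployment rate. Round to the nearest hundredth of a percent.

Labor force = 113.82 + 10.48 = 124.30 million.
Numerator = 10.48 + 1.60 + 3.49 = 15.57 million.
Denominator = 124.30 + 1.60 = 125.90 million.
Broad rate = 15.57 / 125.90 = 12.37%.
Headline unemployment rate = 10.48 / 124.30 = 8.43%.

Broad underutilization rate ≈ 12.37%; headline unemployment rate ≈ 8.43%.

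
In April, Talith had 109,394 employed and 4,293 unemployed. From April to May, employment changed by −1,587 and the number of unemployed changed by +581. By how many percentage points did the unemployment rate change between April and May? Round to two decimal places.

The unemployment rate changed by +0.55 percentage points.

April: labor force = 109,394 + 4,293 = 113,687; u = 4,293/113,687 = 3.78%.
May: labor force = 107,807 + 4,874 = 112,681; u = 4,874/112,681 = 4.33%.
Change = 4.33% − 3.78% = +0.55 pp.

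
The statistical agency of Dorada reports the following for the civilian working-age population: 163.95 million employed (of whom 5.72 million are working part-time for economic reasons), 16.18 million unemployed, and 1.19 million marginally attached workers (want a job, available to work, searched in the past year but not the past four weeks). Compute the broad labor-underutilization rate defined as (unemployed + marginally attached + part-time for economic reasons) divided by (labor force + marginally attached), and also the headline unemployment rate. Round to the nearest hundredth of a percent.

Labor force = 163.95 + 16.18 = 180.13 million.
Numerator = 16.18 + 1.19 + 5.72 = 23.09 million.
Denominator = 180.13 + 1.19 = 181.32 million.
Broad rate = 23.09 / 181.32 = 12.73%.
Headline unemployment rate = 16.18 / 180.13 = 8.98%.

Broad underutilization rate ≈ 12.73%; headline unemployment rate ≈ 8.98%.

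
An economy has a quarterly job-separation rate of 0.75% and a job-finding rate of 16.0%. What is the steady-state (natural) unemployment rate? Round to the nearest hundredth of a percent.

Steady-state unemployment rate ≈ 4.48%.

At steady state the flows balance: s·E = f·U, so U/(E+U) = s/(s+f).
u* = 0.75 / (0.75 + 16.0) = 0.75 / 16.75 = 4.48%.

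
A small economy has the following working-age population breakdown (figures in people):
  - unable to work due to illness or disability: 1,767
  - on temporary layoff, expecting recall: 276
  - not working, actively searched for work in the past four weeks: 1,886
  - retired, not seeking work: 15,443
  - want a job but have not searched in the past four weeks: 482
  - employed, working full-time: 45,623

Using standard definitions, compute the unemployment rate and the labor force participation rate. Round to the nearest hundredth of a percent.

Unemployment rate ≈ 4.52%; labor force participation rate ≈ 72.98%.

Employed = 45,623.
Unemployed = 276 + 1,886 = 2,162 (jobless and actively searching, or on temporary layoff).
Labor force = 45,623 + 2,162 = 47,785.
Not in labor force = 1,767 + 15,443 + 482 = 17,692 (those not working and not actively searching are outside the labor force — including those who want a job but have given up searching).
Civilian working-age population = 47,785 + 17,692 = 65,477.
Unemployment rate = 2,162 / 47,785 = 4.52%.
Labor force participation rate = 47,785 / 65,477 = 72.98%.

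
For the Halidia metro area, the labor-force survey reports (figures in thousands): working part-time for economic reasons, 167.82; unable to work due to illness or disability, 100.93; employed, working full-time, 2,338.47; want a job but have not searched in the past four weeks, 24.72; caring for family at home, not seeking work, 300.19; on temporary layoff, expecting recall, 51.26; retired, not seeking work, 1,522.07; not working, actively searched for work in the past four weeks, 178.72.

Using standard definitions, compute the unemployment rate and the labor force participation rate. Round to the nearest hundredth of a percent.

Employed = 167.82 + 2,338.47 = 2,506.29 thousand (anyone who worked, including part-time for economic reasons, counts as employed).
Unemployed = 51.26 + 178.72 = 229.98 thousand (jobless and actively searching, or on temporary layoff).
Labor force = 2,506.29 + 229.98 = 2,736.27 thousand.
Not in labor force = 100.93 + 24.72 + 300.19 + 1,522.07 = 1,947.91 thousand (those not working and not actively searching are outside the labor force — including those who want a job but have given up searching).
Civilian working-age population = 2,736.27 + 1,947.91 = 4,684.18 thousand.
Unemployment rate = 229.98 / 2,736.27 = 8.40%.
Labor force participation rate = 2,736.27 / 4,684.18 = 58.42%.

Unemployment rate ≈ 8.40%; labor force participation rate ≈ 58.42%.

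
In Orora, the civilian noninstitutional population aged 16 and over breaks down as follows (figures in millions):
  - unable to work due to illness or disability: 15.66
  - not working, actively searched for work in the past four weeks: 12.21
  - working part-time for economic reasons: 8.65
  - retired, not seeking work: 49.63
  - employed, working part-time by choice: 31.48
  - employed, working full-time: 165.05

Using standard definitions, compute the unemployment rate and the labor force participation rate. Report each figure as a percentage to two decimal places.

Unemployment rate ≈ 5.62%; labor force participation rate ≈ 76.90%.

Employed = 8.65 + 31.48 + 165.05 = 205.18 million (anyone who worked, including part-time for economic reasons, counts as employed).
Unemployed = 12.21 million.
Labor force = 205.18 + 12.21 = 217.39 million.
Not in labor force = 15.66 + 49.63 = 65.29 million (those not working and not actively searching are outside the labor force).
Civilian working-age population = 217.39 + 65.29 = 282.68 million.
Unemployment rate = 12.21 / 217.39 = 5.62%.
Labor force participation rate = 217.39 / 282.68 = 76.90%.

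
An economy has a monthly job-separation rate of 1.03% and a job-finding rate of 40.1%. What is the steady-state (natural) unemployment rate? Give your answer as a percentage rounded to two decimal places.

At steady state the flows balance: s·E = f·U, so U/(E+U) = s/(s+f).
u* = 1.03 / (1.03 + 40.1) = 1.03 / 41.13 = 2.50%.

Steady-state unemployment rate ≈ 2.50%.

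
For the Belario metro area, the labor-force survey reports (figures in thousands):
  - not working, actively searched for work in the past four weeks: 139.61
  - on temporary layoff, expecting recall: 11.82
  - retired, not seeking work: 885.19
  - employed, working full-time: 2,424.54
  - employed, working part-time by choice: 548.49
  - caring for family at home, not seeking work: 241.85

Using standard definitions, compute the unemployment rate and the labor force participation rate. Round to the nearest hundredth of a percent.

Unemployment rate ≈ 4.85%; labor force participation rate ≈ 73.49%.

Employed = 2,424.54 + 548.49 = 2,973.03 thousand.
Unemployed = 139.61 + 11.82 = 151.43 thousand (jobless and actively searching, or on temporary layoff).
Labor force = 2,973.03 + 151.43 = 3,124.46 thousand.
Not in labor force = 885.19 + 241.85 = 1,127.04 thousand (those not working and not actively searching are outside the labor force).
Civilian working-age population = 3,124.46 + 1,127.04 = 4,251.50 thousand.
Unemployment rate = 151.43 / 3,124.46 = 4.85%.
Labor force participation rate = 3,124.46 / 4,251.50 = 73.49%.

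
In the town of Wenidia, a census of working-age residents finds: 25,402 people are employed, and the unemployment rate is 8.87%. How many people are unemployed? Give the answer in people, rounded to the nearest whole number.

About 2,472 are unemployed.

Let U be the number unemployed. The labor force is E + U, and U/(E+U) = 0.0887.
So U = 0.0887 × 25,402 / (1 − 0.0887) = 2253.16 / 0.9113 ≈ 2,472.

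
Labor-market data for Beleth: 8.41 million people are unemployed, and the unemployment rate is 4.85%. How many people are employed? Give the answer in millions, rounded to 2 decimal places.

About 164.99 million are employed.

Labor force = U / u = 8.41 / 0.0485 ≈ 173.40 million.
Employed = labor force − unemployed = 173.40 − 8.41 = 164.99 million.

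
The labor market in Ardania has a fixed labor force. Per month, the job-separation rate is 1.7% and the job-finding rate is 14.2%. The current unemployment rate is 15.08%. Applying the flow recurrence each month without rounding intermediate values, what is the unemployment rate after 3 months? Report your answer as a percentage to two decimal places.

With a fixed labor force, u_{t+1} = u_t + s·(1−u_t) − f·u_t = u_t·(1−s−f) + s.
Here 1−s−f = 0.841 and s = 0.017.
u_1 = 0.150800 × 0.841 + 0.017 = 0.143823.
u_2 = 0.143823 × 0.841 + 0.017 = 0.137955.
u_3 = 0.137955 × 0.841 + 0.017 = 0.133020.

Unemployment rate after three months ≈ 13.30%.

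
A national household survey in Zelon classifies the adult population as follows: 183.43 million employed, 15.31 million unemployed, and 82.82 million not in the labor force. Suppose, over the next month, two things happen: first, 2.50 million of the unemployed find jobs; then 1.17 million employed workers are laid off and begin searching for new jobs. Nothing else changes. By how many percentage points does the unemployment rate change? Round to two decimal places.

Initially, labor force = 183.43 + 15.31 = 198.74 million, so u = 15.31/198.74 = 7.70%.
After the first change, unemployed falls and employed rises by 2.50; labor force unchanged → E = 185.93, U = 12.81, labor force = 198.74 million.
After the second change, employed falls and unemployed rises by 1.17; labor force unchanged → E = 184.76, U = 13.98, labor force = 198.74 million.
New unemployment rate = 13.98 / 198.74 = 7.03%.
Change = 7.03% − 7.70% = −0.67 percentage points.

The unemployment rate changes by −0.67 percentage points.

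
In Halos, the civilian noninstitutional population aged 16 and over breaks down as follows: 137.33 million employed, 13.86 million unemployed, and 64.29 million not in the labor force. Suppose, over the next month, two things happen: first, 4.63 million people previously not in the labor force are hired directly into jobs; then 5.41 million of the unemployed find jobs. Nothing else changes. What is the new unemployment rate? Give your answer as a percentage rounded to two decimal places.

New unemployment rate ≈ 5.42%.

Initially, labor force = 137.33 + 13.86 = 151.19 million, so u = 13.86/151.19 = 9.17%.
After the first change, employed and labor force both rise by 4.63; unemployed unchanged → E = 141.96, U = 13.86, labor force = 155.82 million.
After the second change, unemployed falls and employed rises by 5.41; labor force unchanged → E = 147.37, U = 8.45, labor force = 155.82 million.
New unemployment rate = 8.45 / 155.82 = 5.42%.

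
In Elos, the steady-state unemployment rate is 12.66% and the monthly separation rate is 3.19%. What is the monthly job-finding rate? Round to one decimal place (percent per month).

From u* = s/(s+f): f = s·(1−u)/u.
f = 3.19 × (1 − 0.1266) / 0.1266 = 2.7861 / 0.1266 ≈ 22.0% per month.

Job-finding rate ≈ 22.0% per month.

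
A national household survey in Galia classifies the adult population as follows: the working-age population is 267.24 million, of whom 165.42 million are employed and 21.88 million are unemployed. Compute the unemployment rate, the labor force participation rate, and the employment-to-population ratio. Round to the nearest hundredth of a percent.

Unemployment rate ≈ 11.68%; labor force participation rate ≈ 70.09%; employment-population ratio ≈ 61.90%.

Labor force = employed + unemployed = 165.42 + 21.88 = 187.30 million.
Unemployment rate = 21.88 / 187.30 = 11.68%.
Labor force participation rate = 187.30 / 267.24 = 70.09%.
Employment-population ratio = 165.42 / 267.24 = 61.90%.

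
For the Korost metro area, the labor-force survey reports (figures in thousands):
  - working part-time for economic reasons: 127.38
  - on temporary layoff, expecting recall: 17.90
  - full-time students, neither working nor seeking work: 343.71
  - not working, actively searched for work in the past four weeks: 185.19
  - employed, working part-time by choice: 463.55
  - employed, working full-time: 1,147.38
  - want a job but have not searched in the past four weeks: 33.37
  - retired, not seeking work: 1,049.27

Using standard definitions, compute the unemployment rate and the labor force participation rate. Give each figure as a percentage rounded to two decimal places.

Unemployment rate ≈ 10.46%; labor force participation rate ≈ 57.65%.

Employed = 127.38 + 463.55 + 1,147.38 = 1,738.31 thousand (anyone who worked, including part-time for economic reasons, counts as employed).
Unemployed = 17.90 + 185.19 = 203.09 thousand (jobless and actively searching, or on temporary layoff).
Labor force = 1,738.31 + 203.09 = 1,941.40 thousand.
Not in labor force = 343.71 + 33.37 + 1,049.27 = 1,426.35 thousand (those not working and not actively searching are outside the labor force — including those who want a job but have given up searching).
Civilian working-age population = 1,941.40 + 1,426.35 = 3,367.75 thousand.
Unemployment rate = 203.09 / 1,941.40 = 10.46%.
Labor force participation rate = 1,941.40 / 3,367.75 = 57.65%.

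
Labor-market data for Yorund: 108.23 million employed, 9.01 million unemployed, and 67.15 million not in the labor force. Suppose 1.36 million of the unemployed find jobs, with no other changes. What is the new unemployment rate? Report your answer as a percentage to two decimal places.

Initially, labor force = 108.23 + 9.01 = 117.24 million, so u = 9.01/117.24 = 7.69%.
After the change, unemployed falls and employed rises by 1.36; labor force unchanged → E = 109.59, U = 7.65, labor force = 117.24 million.
New unemployment rate = 7.65 / 117.24 = 6.53%.

New unemployment rate ≈ 6.53%.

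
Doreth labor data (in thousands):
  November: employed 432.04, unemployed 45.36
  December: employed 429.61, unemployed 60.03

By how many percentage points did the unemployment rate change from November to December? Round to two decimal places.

The unemployment rate changed by +2.76 percentage points.

November: labor force = 432.04 + 45.36 = 477.40; u = 45.36/477.40 = 9.50%.
December: labor force = 429.61 + 60.03 = 489.64; u = 60.03/489.64 = 12.26%.
Change = 12.26% − 9.50% = +2.76 pp.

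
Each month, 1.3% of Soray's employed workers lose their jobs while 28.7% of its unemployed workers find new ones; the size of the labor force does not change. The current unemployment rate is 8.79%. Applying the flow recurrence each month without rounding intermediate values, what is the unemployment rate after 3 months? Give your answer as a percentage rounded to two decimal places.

With a fixed labor force, u_{t+1} = u_t + s·(1−u_t) − f·u_t = u_t·(1−s−f) + s.
Here 1−s−f = 0.700 and s = 0.013.
u_1 = 0.087900 × 0.700 + 0.013 = 0.074530.
u_2 = 0.074530 × 0.700 + 0.013 = 0.065171.
u_3 = 0.065171 × 0.700 + 0.013 = 0.058620.

Unemployment rate after three months ≈ 5.86%.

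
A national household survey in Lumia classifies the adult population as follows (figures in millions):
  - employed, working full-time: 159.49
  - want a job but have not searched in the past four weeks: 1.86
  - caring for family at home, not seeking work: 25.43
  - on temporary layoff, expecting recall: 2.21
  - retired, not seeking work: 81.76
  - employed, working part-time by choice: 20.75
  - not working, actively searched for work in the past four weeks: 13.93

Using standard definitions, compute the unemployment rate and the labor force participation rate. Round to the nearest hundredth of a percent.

Employed = 159.49 + 20.75 = 180.24 million.
Unemployed = 2.21 + 13.93 = 16.14 million (jobless and actively searching, or on temporary layoff).
Labor force = 180.24 + 16.14 = 196.38 million.
Not in labor force = 1.86 + 25.43 + 81.76 = 109.05 million (those not working and not actively searching are outside the labor force — including those who want a job but have given up searching).
Civilian working-age population = 196.38 + 109.05 = 305.43 million.
Unemployment rate = 16.14 / 196.38 = 8.22%.
Labor force participation rate = 196.38 / 305.43 = 64.30%.

Unemployment rate ≈ 8.22%; labor force participation rate ≈ 64.30%.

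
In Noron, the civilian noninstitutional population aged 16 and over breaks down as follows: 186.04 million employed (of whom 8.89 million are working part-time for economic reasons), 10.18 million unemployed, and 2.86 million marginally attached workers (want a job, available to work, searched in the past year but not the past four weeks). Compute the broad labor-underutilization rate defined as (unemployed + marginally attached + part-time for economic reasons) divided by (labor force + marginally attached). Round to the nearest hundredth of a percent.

Labor force = 186.04 + 10.18 = 196.22 million.
Numerator = 10.18 + 2.86 + 8.89 = 21.93 million.
Denominator = 196.22 + 2.86 = 199.08 million.
Broad rate = 21.93 / 199.08 = 11.02%.

Broad underutilization rate ≈ 11.02%.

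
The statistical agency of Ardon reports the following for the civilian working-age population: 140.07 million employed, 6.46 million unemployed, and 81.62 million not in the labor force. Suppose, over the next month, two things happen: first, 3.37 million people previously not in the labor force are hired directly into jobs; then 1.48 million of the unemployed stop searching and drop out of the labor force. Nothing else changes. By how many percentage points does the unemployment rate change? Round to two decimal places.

Initially, labor force = 140.07 + 6.46 = 146.53 million, so u = 6.46/146.53 = 4.41%.
After the first change, employed and labor force both rise by 3.37; unemployed unchanged → E = 143.44, U = 6.46, labor force = 149.90 million.
After the second change, unemployed and labor force both fall by 1.48 → E = 143.44, U = 4.98, labor force = 148.42 million.
New unemployment rate = 4.98 / 148.42 = 3.36%.
Change = 3.36% − 4.41% = −1.05 percentage points.

The unemployment rate changes by −1.05 percentage points.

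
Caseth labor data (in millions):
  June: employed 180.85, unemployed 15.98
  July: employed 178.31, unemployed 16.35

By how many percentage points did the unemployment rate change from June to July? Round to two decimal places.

June: labor force = 180.85 + 15.98 = 196.83; u = 15.98/196.83 = 8.12%.
July: labor force = 178.31 + 16.35 = 194.66; u = 16.35/194.66 = 8.40%.
Change = 8.40% − 8.12% = +0.28 pp.

The unemployment rate changed by +0.28 percentage points.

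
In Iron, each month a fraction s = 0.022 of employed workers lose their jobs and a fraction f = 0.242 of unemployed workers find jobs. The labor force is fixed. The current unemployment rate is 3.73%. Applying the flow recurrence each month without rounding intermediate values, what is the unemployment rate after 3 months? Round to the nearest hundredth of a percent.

With a fixed labor force, u_{t+1} = u_t + s·(1−u_t) − f·u_t = u_t·(1−s−f) + s.
Here 1−s−f = 0.736 and s = 0.022.
u_1 = 0.037300 × 0.736 + 0.022 = 0.049453.
u_2 = 0.049453 × 0.736 + 0.022 = 0.058397.
u_3 = 0.058397 × 0.736 + 0.022 = 0.064980.

Unemployment rate after three months ≈ 6.50%.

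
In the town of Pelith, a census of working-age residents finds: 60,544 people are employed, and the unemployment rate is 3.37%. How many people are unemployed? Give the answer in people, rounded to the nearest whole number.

About 2,111 are unemployed.

Let U be the number unemployed. The labor force is E + U, and U/(E+U) = 0.0337.
So U = 0.0337 × 60,544 / (1 − 0.0337) = 2040.33 / 0.9663 ≈ 2,111.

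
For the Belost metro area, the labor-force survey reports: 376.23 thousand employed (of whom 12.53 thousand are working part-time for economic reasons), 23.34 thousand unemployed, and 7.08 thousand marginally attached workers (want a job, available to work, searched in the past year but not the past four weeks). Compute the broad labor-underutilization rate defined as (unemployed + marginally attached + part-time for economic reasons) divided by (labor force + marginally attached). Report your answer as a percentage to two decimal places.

Broad underutilization rate ≈ 10.56%.

Labor force = 376.23 + 23.34 = 399.57 thousand.
Numerator = 23.34 + 7.08 + 12.53 = 42.95 thousand.
Denominator = 399.57 + 7.08 = 406.65 thousand.
Broad rate = 42.95 / 406.65 = 10.56%.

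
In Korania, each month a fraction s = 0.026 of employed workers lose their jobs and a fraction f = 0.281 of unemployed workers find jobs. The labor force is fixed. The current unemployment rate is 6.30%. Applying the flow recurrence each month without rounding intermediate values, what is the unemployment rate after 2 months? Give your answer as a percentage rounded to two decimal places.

With a fixed labor force, u_{t+1} = u_t + s·(1−u_t) − f·u_t = u_t·(1−s−f) + s.
Here 1−s−f = 0.693 and s = 0.026.
u_1 = 0.063000 × 0.693 + 0.026 = 0.069659.
u_2 = 0.069659 × 0.693 + 0.026 = 0.074274.

Unemployment rate after two months ≈ 7.43%.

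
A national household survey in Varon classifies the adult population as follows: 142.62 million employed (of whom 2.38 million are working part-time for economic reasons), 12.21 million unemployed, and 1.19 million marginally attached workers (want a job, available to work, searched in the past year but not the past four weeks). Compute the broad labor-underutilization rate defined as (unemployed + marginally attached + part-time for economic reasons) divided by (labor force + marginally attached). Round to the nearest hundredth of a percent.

Labor force = 142.62 + 12.21 = 154.83 million.
Numerator = 12.21 + 1.19 + 2.38 = 15.78 million.
Denominator = 154.83 + 1.19 = 156.02 million.
Broad rate = 15.78 / 156.02 = 10.11%.

Broad underutilization rate ≈ 10.11%.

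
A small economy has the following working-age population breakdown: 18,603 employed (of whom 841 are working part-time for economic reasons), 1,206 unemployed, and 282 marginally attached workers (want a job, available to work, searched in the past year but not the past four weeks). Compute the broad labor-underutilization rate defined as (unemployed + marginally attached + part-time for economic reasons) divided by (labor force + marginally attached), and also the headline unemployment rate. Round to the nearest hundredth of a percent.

Broad underutilization rate ≈ 11.59%; headline unemployment rate ≈ 6.09%.

Labor force = 18,603 + 1,206 = 19,809.
Numerator = 1,206 + 282 + 841 = 2,329.
Denominator = 19,809 + 282 = 20,091.
Broad rate = 2,329 / 20,091 = 11.59%.
Headline unemployment rate = 1,206 / 19,809 = 6.09%.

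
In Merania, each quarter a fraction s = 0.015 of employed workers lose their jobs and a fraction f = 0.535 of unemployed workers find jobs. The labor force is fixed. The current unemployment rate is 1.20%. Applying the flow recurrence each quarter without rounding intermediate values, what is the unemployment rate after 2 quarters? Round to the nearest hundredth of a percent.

With a fixed labor force, u_{t+1} = u_t + s·(1−u_t) − f·u_t = u_t·(1−s−f) + s.
Here 1−s−f = 0.450 and s = 0.015.
u_1 = 0.012000 × 0.450 + 0.015 = 0.020400.
u_2 = 0.020400 × 0.450 + 0.015 = 0.024180.

Unemployment rate after two quarters ≈ 2.42%.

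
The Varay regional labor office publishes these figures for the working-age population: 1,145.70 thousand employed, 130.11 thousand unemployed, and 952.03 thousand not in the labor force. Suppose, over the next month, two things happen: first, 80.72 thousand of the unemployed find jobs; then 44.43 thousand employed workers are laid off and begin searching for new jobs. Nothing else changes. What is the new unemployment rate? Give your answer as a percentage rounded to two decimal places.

Initially, labor force = 1,145.70 + 130.11 = 1,275.81 thousand, so u = 130.11/1,275.81 = 10.20%.
After the first change, unemployed falls and employed rises by 80.72; labor force unchanged → E = 1,226.42, U = 49.39, labor force = 1,275.81 thousand.
After the second change, employed falls and unemployed rises by 44.43; labor force unchanged → E = 1,181.99, U = 93.82, labor force = 1,275.81 thousand.
New unemployment rate = 93.82 / 1,275.81 = 7.35%.

New unemployment rate ≈ 7.35%.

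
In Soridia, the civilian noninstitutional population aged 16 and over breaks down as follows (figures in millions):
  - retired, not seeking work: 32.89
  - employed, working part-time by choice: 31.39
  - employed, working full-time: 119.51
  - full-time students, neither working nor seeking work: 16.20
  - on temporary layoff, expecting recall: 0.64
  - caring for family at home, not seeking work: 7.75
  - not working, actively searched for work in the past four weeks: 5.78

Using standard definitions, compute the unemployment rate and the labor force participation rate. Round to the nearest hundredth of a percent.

Unemployment rate ≈ 4.08%; labor force participation rate ≈ 73.46%.

Employed = 31.39 + 119.51 = 150.90 million.
Unemployed = 0.64 + 5.78 = 6.42 million (jobless and actively searching, or on temporary layoff).
Labor force = 150.90 + 6.42 = 157.32 million.
Not in labor force = 32.89 + 16.20 + 7.75 = 56.84 million (those not working and not actively searching are outside the labor force).
Civilian working-age population = 157.32 + 56.84 = 214.16 million.
Unemployment rate = 6.42 / 157.32 = 4.08%.
Labor force participation rate = 157.32 / 214.16 = 73.46%.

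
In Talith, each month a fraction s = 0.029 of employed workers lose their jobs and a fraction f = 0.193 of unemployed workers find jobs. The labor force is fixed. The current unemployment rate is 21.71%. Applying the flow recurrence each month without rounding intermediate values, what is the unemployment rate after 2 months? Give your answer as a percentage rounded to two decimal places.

With a fixed labor force, u_{t+1} = u_t + s·(1−u_t) − f·u_t = u_t·(1−s−f) + s.
Here 1−s−f = 0.778 and s = 0.029.
u_1 = 0.217100 × 0.778 + 0.029 = 0.197904.
u_2 = 0.197904 × 0.778 + 0.029 = 0.182969.

Unemployment rate after two months ≈ 18.30%.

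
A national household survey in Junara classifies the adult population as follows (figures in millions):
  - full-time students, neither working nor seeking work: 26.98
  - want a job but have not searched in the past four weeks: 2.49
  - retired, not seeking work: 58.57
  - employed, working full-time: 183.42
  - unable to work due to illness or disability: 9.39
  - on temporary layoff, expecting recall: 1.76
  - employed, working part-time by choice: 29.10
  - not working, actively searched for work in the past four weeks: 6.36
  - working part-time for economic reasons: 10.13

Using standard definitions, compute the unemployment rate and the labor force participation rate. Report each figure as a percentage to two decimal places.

Employed = 183.42 + 29.10 + 10.13 = 222.65 million (anyone who worked, including part-time for economic reasons, counts as employed).
Unemployed = 1.76 + 6.36 = 8.12 million (jobless and actively searching, or on temporary layoff).
Labor force = 222.65 + 8.12 = 230.77 million.
Not in labor force = 26.98 + 2.49 + 58.57 + 9.39 = 97.43 million (those not working and not actively searching are outside the labor force — including those who want a job but have given up searching).
Civilian working-age population = 230.77 + 97.43 = 328.20 million.
Unemployment rate = 8.12 / 230.77 = 3.52%.
Labor force participation rate = 230.77 / 328.20 = 70.31%.

Unemployment rate ≈ 3.52%; labor force participation rate ≈ 70.31%.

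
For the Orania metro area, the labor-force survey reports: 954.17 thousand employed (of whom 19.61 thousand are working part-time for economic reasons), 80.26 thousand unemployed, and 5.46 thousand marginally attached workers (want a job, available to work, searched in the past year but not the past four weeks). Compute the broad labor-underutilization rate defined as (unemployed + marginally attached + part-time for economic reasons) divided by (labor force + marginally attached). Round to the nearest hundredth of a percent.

Broad underutilization rate ≈ 10.13%.

Labor force = 954.17 + 80.26 = 1,034.43 thousand.
Numerator = 80.26 + 5.46 + 19.61 = 105.33 thousand.
Denominator = 1,034.43 + 5.46 = 1,039.89 thousand.
Broad rate = 105.33 / 1,039.89 = 10.13%.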